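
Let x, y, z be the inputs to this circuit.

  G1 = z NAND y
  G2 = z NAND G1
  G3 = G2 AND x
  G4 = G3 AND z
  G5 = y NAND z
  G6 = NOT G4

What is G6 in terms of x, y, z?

NOT (((z NAND (z NAND y)) AND x) AND z)

G1 = z NAND y
G2 = z NAND G1 = z NAND (z NAND y)
G3 = G2 AND x = (z NAND (z NAND y)) AND x
G4 = G3 AND z = ((z NAND (z NAND y)) AND x) AND z
G6 = NOT G4 = NOT (((z NAND (z NAND y)) AND x) AND z)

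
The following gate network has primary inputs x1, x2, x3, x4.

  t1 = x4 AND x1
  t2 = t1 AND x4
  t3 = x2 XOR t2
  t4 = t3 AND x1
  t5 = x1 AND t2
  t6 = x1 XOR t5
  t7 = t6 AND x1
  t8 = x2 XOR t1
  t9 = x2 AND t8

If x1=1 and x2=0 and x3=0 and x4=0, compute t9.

0

t1 = 0 AND 1 = 0
t8 = 0 XOR 0 = 0
t9 = 0 AND 0 = 0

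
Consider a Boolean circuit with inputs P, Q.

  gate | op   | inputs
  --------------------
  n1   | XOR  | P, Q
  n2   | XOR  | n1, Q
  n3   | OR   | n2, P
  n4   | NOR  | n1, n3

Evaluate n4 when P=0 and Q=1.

n1 = 0 XOR 1 = 1
n2 = 1 XOR 1 = 0
n3 = 0 OR 0 = 0
n4 = 1 NOR 0 = 0

0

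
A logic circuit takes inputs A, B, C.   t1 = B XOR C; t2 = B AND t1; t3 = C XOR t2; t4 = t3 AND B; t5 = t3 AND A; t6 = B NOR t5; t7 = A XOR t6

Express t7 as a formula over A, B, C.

A XOR (B NOR ((C XOR (B AND (B XOR C))) AND A))

t1 = B XOR C
t2 = B AND t1 = B AND (B XOR C)
t3 = C XOR t2 = C XOR (B AND (B XOR C))
t5 = t3 AND A = (C XOR (B AND (B XOR C))) AND A
t6 = B NOR t5 = B NOR ((C XOR (B AND (B XOR C))) AND A)
t7 = A XOR t6 = A XOR (B NOR ((C XOR (B AND (B XOR C))) AND A))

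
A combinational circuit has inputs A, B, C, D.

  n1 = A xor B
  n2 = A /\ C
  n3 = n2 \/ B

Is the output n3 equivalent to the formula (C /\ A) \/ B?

Yes

n2 = A /\ C
n3 = n2 \/ B = (A /\ C) \/ B
At A=0, B=0, C=0, D=0: circuit gives 0, formula gives 0.
At A=0, B=1, C=0, D=0: circuit gives 1, formula gives 1.
Agrees on all 16 inputs.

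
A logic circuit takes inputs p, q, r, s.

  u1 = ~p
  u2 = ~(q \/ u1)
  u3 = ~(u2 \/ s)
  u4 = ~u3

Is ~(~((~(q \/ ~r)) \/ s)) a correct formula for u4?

u1 = ~p
u2 = ~(q \/ u1) = ~(q \/ ~p)
u3 = ~(u2 \/ s) = ~((~(q \/ ~p)) \/ s)
u4 = ~u3 = ~(~((~(q \/ ~p)) \/ s))
At p=0, q=0, r=1, s=0: circuit gives 0, formula gives 1.

No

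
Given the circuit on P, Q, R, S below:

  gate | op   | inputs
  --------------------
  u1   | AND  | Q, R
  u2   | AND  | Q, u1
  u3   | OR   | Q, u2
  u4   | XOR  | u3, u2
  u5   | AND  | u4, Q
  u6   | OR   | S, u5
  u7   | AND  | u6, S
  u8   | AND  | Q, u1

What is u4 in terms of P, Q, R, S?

u1 = Q AND R
u2 = Q AND u1 = Q AND (Q AND R)
u3 = Q OR u2 = Q OR (Q AND (Q AND R))
u4 = u3 XOR u2 = (Q OR (Q AND (Q AND R))) XOR (Q AND (Q AND R))

(Q OR (Q AND (Q AND R))) XOR (Q AND (Q AND R))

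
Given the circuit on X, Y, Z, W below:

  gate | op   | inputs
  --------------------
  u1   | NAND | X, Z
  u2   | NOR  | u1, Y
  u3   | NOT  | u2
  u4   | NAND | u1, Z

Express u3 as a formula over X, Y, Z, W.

u1 = X NAND Z
u2 = u1 NOR Y = (X NAND Z) NOR Y
u3 = NOT u2 = NOT ((X NAND Z) NOR Y)

NOT ((X NAND Z) NOR Y)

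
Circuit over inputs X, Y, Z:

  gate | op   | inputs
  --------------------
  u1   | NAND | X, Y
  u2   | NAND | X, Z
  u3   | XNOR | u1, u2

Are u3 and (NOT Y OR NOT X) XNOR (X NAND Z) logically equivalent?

Yes

u1 = X NAND Y
u2 = X NAND Z
u3 = u1 XNOR u2 = (X NAND Y) XNOR (X NAND Z)
At X=1, Y=0, Z=1: circuit gives 0, formula gives 0.
At X=0, Y=0, Z=0: circuit gives 1, formula gives 1.
Agrees on all 8 inputs.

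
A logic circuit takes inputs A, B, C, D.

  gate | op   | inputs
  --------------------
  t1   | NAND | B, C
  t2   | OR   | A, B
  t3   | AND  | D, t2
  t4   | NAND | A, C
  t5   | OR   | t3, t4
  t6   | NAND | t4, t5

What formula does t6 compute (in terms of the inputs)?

(A NAND C) NAND ((D AND (A OR B)) OR (A NAND C))

t2 = A OR B
t3 = D AND t2 = D AND (A OR B)
t4 = A NAND C
t5 = t3 OR t4 = (D AND (A OR B)) OR (A NAND C)
t6 = t4 NAND t5 = (A NAND C) NAND ((D AND (A OR B)) OR (A NAND C))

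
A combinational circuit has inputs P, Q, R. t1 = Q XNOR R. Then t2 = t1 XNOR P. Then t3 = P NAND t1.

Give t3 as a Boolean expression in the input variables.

t1 = Q XNOR R
t3 = P NAND t1 = P NAND (Q XNOR R)

P NAND (Q XNOR R)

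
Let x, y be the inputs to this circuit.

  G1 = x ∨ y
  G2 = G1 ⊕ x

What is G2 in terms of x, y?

(x ∨ y) ⊕ x

G1 = x ∨ y
G2 = G1 ⊕ x = (x ∨ y) ⊕ x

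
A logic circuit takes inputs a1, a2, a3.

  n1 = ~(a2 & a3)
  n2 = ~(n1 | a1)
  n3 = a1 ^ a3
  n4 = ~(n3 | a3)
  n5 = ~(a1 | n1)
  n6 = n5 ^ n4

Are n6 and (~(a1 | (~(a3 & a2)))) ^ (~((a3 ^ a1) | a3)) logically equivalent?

n1 = ~(a2 & a3)
n3 = a1 ^ a3
n4 = ~(n3 | a3) = ~((a1 ^ a3) | a3)
n5 = ~(a1 | n1) = ~(a1 | (~(a2 & a3)))
n6 = n5 ^ n4 = (~(a1 | (~(a2 & a3)))) ^ (~((a1 ^ a3) | a3))
At a1=0, a2=0, a3=1: circuit gives 0, formula gives 0.
At a1=0, a2=0, a3=0: circuit gives 1, formula gives 1.
Agrees on all 8 inputs.

Yes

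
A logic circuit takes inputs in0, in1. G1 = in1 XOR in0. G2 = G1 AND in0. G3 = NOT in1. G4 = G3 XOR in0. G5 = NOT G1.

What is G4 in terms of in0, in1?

G3 = NOT in1
G4 = G3 XOR in0 = NOT in1 XOR in0

NOT in1 XOR in0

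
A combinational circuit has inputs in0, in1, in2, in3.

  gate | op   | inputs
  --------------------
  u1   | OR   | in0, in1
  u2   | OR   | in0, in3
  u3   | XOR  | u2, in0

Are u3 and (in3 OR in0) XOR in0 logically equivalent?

u2 = in0 OR in3
u3 = u2 XOR in0 = (in0 OR in3) XOR in0
At in0=0, in1=0, in2=0, in3=0: circuit gives 0, formula gives 0.
At in0=0, in1=0, in2=0, in3=1: circuit gives 1, formula gives 1.
Agrees on all 16 inputs.

Yes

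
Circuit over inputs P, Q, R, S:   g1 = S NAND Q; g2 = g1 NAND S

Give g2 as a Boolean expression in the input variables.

g1 = S NAND Q
g2 = g1 NAND S = (S NAND Q) NAND S

(S NAND Q) NAND S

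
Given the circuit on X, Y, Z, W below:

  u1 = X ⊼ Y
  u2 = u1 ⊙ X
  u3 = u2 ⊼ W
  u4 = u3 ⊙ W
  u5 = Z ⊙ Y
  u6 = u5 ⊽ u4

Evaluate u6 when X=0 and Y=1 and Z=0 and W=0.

1

u1 = 0 ⊼ 1 = 1
u2 = 1 ⊙ 0 = 0
u3 = 0 ⊼ 0 = 1
u4 = 1 ⊙ 0 = 0
u5 = 0 ⊙ 1 = 0
u6 = 0 ⊽ 0 = 1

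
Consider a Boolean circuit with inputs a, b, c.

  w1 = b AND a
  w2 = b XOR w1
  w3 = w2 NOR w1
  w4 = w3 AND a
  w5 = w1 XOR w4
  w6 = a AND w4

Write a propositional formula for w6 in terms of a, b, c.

a AND (((b XOR (b AND a)) NOR (b AND a)) AND a)

w1 = b AND a
w2 = b XOR w1 = b XOR (b AND a)
w3 = w2 NOR w1 = (b XOR (b AND a)) NOR (b AND a)
w4 = w3 AND a = ((b XOR (b AND a)) NOR (b AND a)) AND a
w6 = a AND w4 = a AND (((b XOR (b AND a)) NOR (b AND a)) AND a)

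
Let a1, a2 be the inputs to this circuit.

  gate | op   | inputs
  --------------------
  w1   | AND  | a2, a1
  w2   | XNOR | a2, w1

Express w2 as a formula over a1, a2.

w1 = a2 AND a1
w2 = a2 XNOR w1 = a2 XNOR (a2 AND a1)

a2 XNOR (a2 AND a1)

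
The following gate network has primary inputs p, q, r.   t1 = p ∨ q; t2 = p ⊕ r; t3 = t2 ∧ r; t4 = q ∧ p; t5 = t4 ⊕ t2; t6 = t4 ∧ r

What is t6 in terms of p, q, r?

t4 = q ∧ p
t6 = t4 ∧ r = (q ∧ p) ∧ r

(q ∧ p) ∧ r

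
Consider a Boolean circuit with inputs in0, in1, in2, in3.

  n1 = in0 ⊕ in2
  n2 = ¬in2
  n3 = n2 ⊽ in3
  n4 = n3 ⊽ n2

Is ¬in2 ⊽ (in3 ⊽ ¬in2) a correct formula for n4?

Yes

n2 = ¬in2
n3 = n2 ⊽ in3 = ¬in2 ⊽ in3
n4 = n3 ⊽ n2 = (¬in2 ⊽ in3) ⊽ ¬in2
At in0=0, in1=0, in2=0, in3=0: circuit gives 0, formula gives 0.
At in0=0, in1=0, in2=1, in3=1: circuit gives 1, formula gives 1.
Agrees on all 16 inputs.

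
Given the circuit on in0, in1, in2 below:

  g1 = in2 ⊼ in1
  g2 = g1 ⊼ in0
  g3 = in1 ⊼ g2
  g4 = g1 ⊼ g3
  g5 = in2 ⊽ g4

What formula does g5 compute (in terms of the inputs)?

in2 ⊽ ((in2 ⊼ in1) ⊼ (in1 ⊼ ((in2 ⊼ in1) ⊼ in0)))

g1 = in2 ⊼ in1
g2 = g1 ⊼ in0 = (in2 ⊼ in1) ⊼ in0
g3 = in1 ⊼ g2 = in1 ⊼ ((in2 ⊼ in1) ⊼ in0)
g4 = g1 ⊼ g3 = (in2 ⊼ in1) ⊼ (in1 ⊼ ((in2 ⊼ in1) ⊼ in0))
g5 = in2 ⊽ g4 = in2 ⊽ ((in2 ⊼ in1) ⊼ (in1 ⊼ ((in2 ⊼ in1) ⊼ in0)))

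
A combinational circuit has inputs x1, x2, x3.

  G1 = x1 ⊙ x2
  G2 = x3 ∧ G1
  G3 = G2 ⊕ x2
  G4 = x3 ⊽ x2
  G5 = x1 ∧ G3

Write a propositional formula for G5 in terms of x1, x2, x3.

x1 ∧ ((x3 ∧ (x1 ⊙ x2)) ⊕ x2)

G1 = x1 ⊙ x2
G2 = x3 ∧ G1 = x3 ∧ (x1 ⊙ x2)
G3 = G2 ⊕ x2 = (x3 ∧ (x1 ⊙ x2)) ⊕ x2
G5 = x1 ∧ G3 = x1 ∧ ((x3 ∧ (x1 ⊙ x2)) ⊕ x2)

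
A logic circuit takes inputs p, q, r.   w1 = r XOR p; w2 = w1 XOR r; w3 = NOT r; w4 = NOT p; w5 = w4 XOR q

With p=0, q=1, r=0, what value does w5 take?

w4 = NOT 0 = 1
w5 = 1 XOR 1 = 0

0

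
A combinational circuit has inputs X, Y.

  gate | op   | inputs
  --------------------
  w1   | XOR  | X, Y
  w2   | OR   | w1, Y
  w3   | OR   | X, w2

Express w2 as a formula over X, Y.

(X XOR Y) OR Y

w1 = X XOR Y
w2 = w1 OR Y = (X XOR Y) OR Y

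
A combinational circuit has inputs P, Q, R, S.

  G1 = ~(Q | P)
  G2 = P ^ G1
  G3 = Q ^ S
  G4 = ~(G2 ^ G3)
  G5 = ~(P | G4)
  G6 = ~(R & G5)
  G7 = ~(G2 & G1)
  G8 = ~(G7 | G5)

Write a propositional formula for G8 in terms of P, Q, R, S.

~((~((P ^ (~(Q | P))) & (~(Q | P)))) | (~(P | (~((P ^ (~(Q | P))) ^ (Q ^ S))))))

G1 = ~(Q | P)
G2 = P ^ G1 = P ^ (~(Q | P))
G3 = Q ^ S
G4 = ~(G2 ^ G3) = ~((P ^ (~(Q | P))) ^ (Q ^ S))
G5 = ~(P | G4) = ~(P | (~((P ^ (~(Q | P))) ^ (Q ^ S))))
G7 = ~(G2 & G1) = ~((P ^ (~(Q | P))) & (~(Q | P)))
G8 = ~(G7 | G5) = ~((~((P ^ (~(Q | P))) & (~(Q | P)))) | (~(P | (~((P ^ (~(Q | P))) ^ (Q ^ S))))))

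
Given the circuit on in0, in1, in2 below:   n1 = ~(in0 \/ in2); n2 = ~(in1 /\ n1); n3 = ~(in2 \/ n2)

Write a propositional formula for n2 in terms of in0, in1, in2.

n1 = ~(in0 \/ in2)
n2 = ~(in1 /\ n1) = ~(in1 /\ (~(in0 \/ in2)))

~(in1 /\ (~(in0 \/ in2)))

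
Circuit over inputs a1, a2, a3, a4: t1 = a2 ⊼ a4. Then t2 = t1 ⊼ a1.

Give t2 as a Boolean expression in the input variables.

(a2 ⊼ a4) ⊼ a1

t1 = a2 ⊼ a4
t2 = t1 ⊼ a1 = (a2 ⊼ a4) ⊼ a1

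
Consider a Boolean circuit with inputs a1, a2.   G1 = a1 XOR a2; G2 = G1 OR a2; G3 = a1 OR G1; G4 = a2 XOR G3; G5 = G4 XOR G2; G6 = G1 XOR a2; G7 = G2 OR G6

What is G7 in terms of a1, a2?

G1 = a1 XOR a2
G2 = G1 OR a2 = (a1 XOR a2) OR a2
G6 = G1 XOR a2 = (a1 XOR a2) XOR a2
G7 = G2 OR G6 = ((a1 XOR a2) OR a2) OR ((a1 XOR a2) XOR a2)

((a1 XOR a2) OR a2) OR ((a1 XOR a2) XOR a2)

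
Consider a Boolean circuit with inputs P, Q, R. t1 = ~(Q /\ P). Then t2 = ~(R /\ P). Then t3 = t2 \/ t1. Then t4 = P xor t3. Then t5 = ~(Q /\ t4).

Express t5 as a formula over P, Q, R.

~(Q /\ (P xor ((~(R /\ P)) \/ (~(Q /\ P)))))

t1 = ~(Q /\ P)
t2 = ~(R /\ P)
t3 = t2 \/ t1 = (~(R /\ P)) \/ (~(Q /\ P))
t4 = P xor t3 = P xor ((~(R /\ P)) \/ (~(Q /\ P)))
t5 = ~(Q /\ t4) = ~(Q /\ (P xor ((~(R /\ P)) \/ (~(Q /\ P)))))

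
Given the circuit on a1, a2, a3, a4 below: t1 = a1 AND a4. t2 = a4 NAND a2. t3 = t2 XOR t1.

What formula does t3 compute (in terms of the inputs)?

t1 = a1 AND a4
t2 = a4 NAND a2
t3 = t2 XOR t1 = (a4 NAND a2) XOR (a1 AND a4)

(a4 NAND a2) XOR (a1 AND a4)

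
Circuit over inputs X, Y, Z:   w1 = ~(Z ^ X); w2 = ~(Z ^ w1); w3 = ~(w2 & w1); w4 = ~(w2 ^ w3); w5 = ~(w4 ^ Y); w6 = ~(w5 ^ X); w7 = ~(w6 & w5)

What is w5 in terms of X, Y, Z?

~((~((~(Z ^ (~(Z ^ X)))) ^ (~((~(Z ^ (~(Z ^ X)))) & (~(Z ^ X)))))) ^ Y)

w1 = ~(Z ^ X)
w2 = ~(Z ^ w1) = ~(Z ^ (~(Z ^ X)))
w3 = ~(w2 & w1) = ~((~(Z ^ (~(Z ^ X)))) & (~(Z ^ X)))
w4 = ~(w2 ^ w3) = ~((~(Z ^ (~(Z ^ X)))) ^ (~((~(Z ^ (~(Z ^ X)))) & (~(Z ^ X)))))
w5 = ~(w4 ^ Y) = ~((~((~(Z ^ (~(Z ^ X)))) ^ (~((~(Z ^ (~(Z ^ X)))) & (~(Z ^ X)))))) ^ Y)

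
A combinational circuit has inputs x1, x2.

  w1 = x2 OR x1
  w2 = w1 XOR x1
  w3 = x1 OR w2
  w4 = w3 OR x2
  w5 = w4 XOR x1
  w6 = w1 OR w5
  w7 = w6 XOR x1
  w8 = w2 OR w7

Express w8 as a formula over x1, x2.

w1 = x2 OR x1
w2 = w1 XOR x1 = (x2 OR x1) XOR x1
w3 = x1 OR w2 = x1 OR ((x2 OR x1) XOR x1)
w4 = w3 OR x2 = (x1 OR ((x2 OR x1) XOR x1)) OR x2
w5 = w4 XOR x1 = ((x1 OR ((x2 OR x1) XOR x1)) OR x2) XOR x1
w6 = w1 OR w5 = (x2 OR x1) OR (((x1 OR ((x2 OR x1) XOR x1)) OR x2) XOR x1)
w7 = w6 XOR x1 = ((x2 OR x1) OR (((x1 OR ((x2 OR x1) XOR x1)) OR x2) XOR x1)) XOR x1
w8 = w2 OR w7 = ((x2 OR x1) XOR x1) OR (((x2 OR x1) OR (((x1 OR ((x2 OR x1) XOR x1)) OR x2) XOR x1)) XOR x1)

((x2 OR x1) XOR x1) OR (((x2 OR x1) OR (((x1 OR ((x2 OR x1) XOR x1)) OR x2) XOR x1)) XOR x1)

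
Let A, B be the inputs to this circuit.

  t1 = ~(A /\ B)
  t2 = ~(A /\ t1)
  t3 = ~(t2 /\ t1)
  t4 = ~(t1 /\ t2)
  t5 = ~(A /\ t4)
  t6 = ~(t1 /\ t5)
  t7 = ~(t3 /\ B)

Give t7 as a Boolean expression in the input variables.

~((~((~(A /\ (~(A /\ B)))) /\ (~(A /\ B)))) /\ B)

t1 = ~(A /\ B)
t2 = ~(A /\ t1) = ~(A /\ (~(A /\ B)))
t3 = ~(t2 /\ t1) = ~((~(A /\ (~(A /\ B)))) /\ (~(A /\ B)))
t7 = ~(t3 /\ B) = ~((~((~(A /\ (~(A /\ B)))) /\ (~(A /\ B)))) /\ B)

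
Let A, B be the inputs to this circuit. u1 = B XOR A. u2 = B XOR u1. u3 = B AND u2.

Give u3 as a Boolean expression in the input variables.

B AND (B XOR (B XOR A))

u1 = B XOR A
u2 = B XOR u1 = B XOR (B XOR A)
u3 = B AND u2 = B AND (B XOR (B XOR A))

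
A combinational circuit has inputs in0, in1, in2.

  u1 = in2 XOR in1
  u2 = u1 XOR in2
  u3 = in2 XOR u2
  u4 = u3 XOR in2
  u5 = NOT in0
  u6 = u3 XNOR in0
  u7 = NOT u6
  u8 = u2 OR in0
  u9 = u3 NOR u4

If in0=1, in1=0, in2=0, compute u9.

u1 = 0 XOR 0 = 0
u2 = 0 XOR 0 = 0
u3 = 0 XOR 0 = 0
u4 = 0 XOR 0 = 0
u9 = 0 NOR 0 = 1

1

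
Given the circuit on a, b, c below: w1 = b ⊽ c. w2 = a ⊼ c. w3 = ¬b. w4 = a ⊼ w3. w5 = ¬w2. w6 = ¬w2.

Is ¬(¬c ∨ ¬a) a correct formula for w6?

w2 = a ⊼ c
w6 = ¬w2 = ¬(a ⊼ c)
At a=0, b=0, c=0: circuit gives 0, formula gives 0.
At a=1, b=0, c=1: circuit gives 1, formula gives 1.
Agrees on all 8 inputs.

Yes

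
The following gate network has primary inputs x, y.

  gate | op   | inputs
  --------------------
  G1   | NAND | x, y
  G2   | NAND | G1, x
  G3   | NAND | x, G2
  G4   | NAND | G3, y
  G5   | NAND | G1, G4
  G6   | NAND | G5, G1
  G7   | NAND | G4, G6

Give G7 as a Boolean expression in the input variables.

G1 = x NAND y
G2 = G1 NAND x = (x NAND y) NAND x
G3 = x NAND G2 = x NAND ((x NAND y) NAND x)
G4 = G3 NAND y = (x NAND ((x NAND y) NAND x)) NAND y
G5 = G1 NAND G4 = (x NAND y) NAND ((x NAND ((x NAND y) NAND x)) NAND y)
G6 = G5 NAND G1 = ((x NAND y) NAND ((x NAND ((x NAND y) NAND x)) NAND y)) NAND (x NAND y)
G7 = G4 NAND G6 = ((x NAND ((x NAND y) NAND x)) NAND y) NAND (((x NAND y) NAND ((x NAND ((x NAND y) NAND x)) NAND y)) NAND (x NAND y))

((x NAND ((x NAND y) NAND x)) NAND y) NAND (((x NAND y) NAND ((x NAND ((x NAND y) NAND x)) NAND y)) NAND (x NAND y))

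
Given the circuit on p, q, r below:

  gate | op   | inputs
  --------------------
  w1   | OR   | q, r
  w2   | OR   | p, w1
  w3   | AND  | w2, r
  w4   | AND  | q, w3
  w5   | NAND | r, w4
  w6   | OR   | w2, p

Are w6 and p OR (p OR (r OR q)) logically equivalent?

w1 = q OR r
w2 = p OR w1 = p OR (q OR r)
w6 = w2 OR p = (p OR (q OR r)) OR p
At p=0, q=0, r=0: circuit gives 0, formula gives 0.
At p=0, q=0, r=1: circuit gives 1, formula gives 1.
Agrees on all 8 inputs.

Yes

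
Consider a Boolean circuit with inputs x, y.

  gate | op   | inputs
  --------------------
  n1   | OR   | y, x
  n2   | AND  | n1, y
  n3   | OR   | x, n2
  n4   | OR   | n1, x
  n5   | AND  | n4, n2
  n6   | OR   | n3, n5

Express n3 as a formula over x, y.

n1 = y OR x
n2 = n1 AND y = (y OR x) AND y
n3 = x OR n2 = x OR ((y OR x) AND y)

x OR ((y OR x) AND y)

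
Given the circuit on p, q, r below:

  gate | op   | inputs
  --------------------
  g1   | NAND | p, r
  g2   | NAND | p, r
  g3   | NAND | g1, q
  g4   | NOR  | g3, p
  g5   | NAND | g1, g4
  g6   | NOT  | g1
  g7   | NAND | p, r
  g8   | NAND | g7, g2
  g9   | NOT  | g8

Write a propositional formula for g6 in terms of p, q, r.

g1 = p NAND r
g6 = NOT g1 = NOT (p NAND r)

NOT (p NAND r)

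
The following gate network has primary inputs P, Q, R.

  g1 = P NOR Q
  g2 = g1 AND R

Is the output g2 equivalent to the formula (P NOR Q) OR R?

No

g1 = P NOR Q
g2 = g1 AND R = (P NOR Q) AND R
At P=0, Q=0, R=0: circuit gives 0, formula gives 1.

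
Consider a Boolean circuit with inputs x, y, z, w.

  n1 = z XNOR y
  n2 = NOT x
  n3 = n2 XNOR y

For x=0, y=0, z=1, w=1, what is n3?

n2 = NOT 0 = 1
n3 = 1 XNOR 0 = 0

0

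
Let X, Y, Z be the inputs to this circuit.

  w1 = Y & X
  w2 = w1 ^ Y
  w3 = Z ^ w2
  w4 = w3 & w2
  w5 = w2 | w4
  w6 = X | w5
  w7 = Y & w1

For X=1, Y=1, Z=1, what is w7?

w1 = 1 & 1 = 1
w7 = 1 & 1 = 1

1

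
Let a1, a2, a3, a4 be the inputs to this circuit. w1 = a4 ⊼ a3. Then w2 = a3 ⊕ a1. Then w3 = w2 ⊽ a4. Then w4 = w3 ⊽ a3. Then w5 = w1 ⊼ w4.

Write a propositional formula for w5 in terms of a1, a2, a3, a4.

(a4 ⊼ a3) ⊼ (((a3 ⊕ a1) ⊽ a4) ⊽ a3)

w1 = a4 ⊼ a3
w2 = a3 ⊕ a1
w3 = w2 ⊽ a4 = (a3 ⊕ a1) ⊽ a4
w4 = w3 ⊽ a3 = ((a3 ⊕ a1) ⊽ a4) ⊽ a3
w5 = w1 ⊼ w4 = (a4 ⊼ a3) ⊼ (((a3 ⊕ a1) ⊽ a4) ⊽ a3)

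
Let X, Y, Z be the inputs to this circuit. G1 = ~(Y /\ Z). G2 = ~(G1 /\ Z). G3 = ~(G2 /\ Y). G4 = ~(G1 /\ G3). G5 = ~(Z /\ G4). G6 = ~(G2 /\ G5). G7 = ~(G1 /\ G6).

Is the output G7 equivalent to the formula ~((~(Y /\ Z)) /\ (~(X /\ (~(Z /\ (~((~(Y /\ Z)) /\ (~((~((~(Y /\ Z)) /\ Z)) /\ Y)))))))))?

G1 = ~(Y /\ Z)
G2 = ~(G1 /\ Z) = ~((~(Y /\ Z)) /\ Z)
G3 = ~(G2 /\ Y) = ~((~((~(Y /\ Z)) /\ Z)) /\ Y)
G4 = ~(G1 /\ G3) = ~((~(Y /\ Z)) /\ (~((~((~(Y /\ Z)) /\ Z)) /\ Y)))
G5 = ~(Z /\ G4) = ~(Z /\ (~((~(Y /\ Z)) /\ (~((~((~(Y /\ Z)) /\ Z)) /\ Y)))))
G6 = ~(G2 /\ G5) = ~((~((~(Y /\ Z)) /\ Z)) /\ (~(Z /\ (~((~(Y /\ Z)) /\ (~((~((~(Y /\ Z)) /\ Z)) /\ Y)))))))
G7 = ~(G1 /\ G6) = ~((~(Y /\ Z)) /\ (~((~((~(Y /\ Z)) /\ Z)) /\ (~(Z /\ (~((~(Y /\ Z)) /\ (~((~((~(Y /\ Z)) /\ Z)) /\ Y)))))))))
At X=0, Y=0, Z=0: circuit gives 1, formula gives 0.

No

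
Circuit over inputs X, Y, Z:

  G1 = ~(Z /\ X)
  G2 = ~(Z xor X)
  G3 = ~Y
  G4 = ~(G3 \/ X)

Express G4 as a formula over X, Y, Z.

G3 = ~Y
G4 = ~(G3 \/ X) = ~(~Y \/ X)

~(~Y \/ X)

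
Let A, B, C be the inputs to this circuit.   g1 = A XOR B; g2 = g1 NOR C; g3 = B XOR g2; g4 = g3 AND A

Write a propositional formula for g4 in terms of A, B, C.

(B XOR ((A XOR B) NOR C)) AND A

g1 = A XOR B
g2 = g1 NOR C = (A XOR B) NOR C
g3 = B XOR g2 = B XOR ((A XOR B) NOR C)
g4 = g3 AND A = (B XOR ((A XOR B) NOR C)) AND A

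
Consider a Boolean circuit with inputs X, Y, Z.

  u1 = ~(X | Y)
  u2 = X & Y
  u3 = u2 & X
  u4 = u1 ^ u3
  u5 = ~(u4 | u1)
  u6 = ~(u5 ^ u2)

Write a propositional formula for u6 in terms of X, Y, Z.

u1 = ~(X | Y)
u2 = X & Y
u3 = u2 & X = (X & Y) & X
u4 = u1 ^ u3 = (~(X | Y)) ^ ((X & Y) & X)
u5 = ~(u4 | u1) = ~(((~(X | Y)) ^ ((X & Y) & X)) | (~(X | Y)))
u6 = ~(u5 ^ u2) = ~((~(((~(X | Y)) ^ ((X & Y) & X)) | (~(X | Y)))) ^ (X & Y))

~((~(((~(X | Y)) ^ ((X & Y) & X)) | (~(X | Y)))) ^ (X & Y))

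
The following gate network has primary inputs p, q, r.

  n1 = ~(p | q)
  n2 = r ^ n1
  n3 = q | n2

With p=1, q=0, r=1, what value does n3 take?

n1 = ~(1 | 0) = 0
n2 = 1 ^ 0 = 1
n3 = 0 | 1 = 1

1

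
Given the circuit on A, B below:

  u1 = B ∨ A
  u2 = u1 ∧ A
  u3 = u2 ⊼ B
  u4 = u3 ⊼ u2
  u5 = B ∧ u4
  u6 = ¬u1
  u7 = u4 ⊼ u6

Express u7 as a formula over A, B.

u1 = B ∨ A
u2 = u1 ∧ A = (B ∨ A) ∧ A
u3 = u2 ⊼ B = ((B ∨ A) ∧ A) ⊼ B
u4 = u3 ⊼ u2 = (((B ∨ A) ∧ A) ⊼ B) ⊼ ((B ∨ A) ∧ A)
u6 = ¬u1 = ¬(B ∨ A)
u7 = u4 ⊼ u6 = ((((B ∨ A) ∧ A) ⊼ B) ⊼ ((B ∨ A) ∧ A)) ⊼ ¬(B ∨ A)

((((B ∨ A) ∧ A) ⊼ B) ⊼ ((B ∨ A) ∧ A)) ⊼ ¬(B ∨ A)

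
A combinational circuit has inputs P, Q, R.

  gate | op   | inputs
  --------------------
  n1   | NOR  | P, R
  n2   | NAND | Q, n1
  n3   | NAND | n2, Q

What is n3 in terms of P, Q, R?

(Q NAND (P NOR R)) NAND Q

n1 = P NOR R
n2 = Q NAND n1 = Q NAND (P NOR R)
n3 = n2 NAND Q = (Q NAND (P NOR R)) NAND Q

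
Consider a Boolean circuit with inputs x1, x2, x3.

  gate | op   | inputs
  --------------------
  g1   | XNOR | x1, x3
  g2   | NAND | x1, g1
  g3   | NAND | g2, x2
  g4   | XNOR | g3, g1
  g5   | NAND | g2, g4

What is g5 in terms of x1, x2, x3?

(x1 NAND (x1 XNOR x3)) NAND (((x1 NAND (x1 XNOR x3)) NAND x2) XNOR (x1 XNOR x3))

g1 = x1 XNOR x3
g2 = x1 NAND g1 = x1 NAND (x1 XNOR x3)
g3 = g2 NAND x2 = (x1 NAND (x1 XNOR x3)) NAND x2
g4 = g3 XNOR g1 = ((x1 NAND (x1 XNOR x3)) NAND x2) XNOR (x1 XNOR x3)
g5 = g2 NAND g4 = (x1 NAND (x1 XNOR x3)) NAND (((x1 NAND (x1 XNOR x3)) NAND x2) XNOR (x1 XNOR x3))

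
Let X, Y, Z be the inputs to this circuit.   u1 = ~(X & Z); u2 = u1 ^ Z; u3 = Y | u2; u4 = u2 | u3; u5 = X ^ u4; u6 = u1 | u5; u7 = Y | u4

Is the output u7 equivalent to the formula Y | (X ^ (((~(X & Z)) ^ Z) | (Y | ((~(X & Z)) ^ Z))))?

u1 = ~(X & Z)
u2 = u1 ^ Z = (~(X & Z)) ^ Z
u3 = Y | u2 = Y | ((~(X & Z)) ^ Z)
u4 = u2 | u3 = ((~(X & Z)) ^ Z) | (Y | ((~(X & Z)) ^ Z))
u7 = Y | u4 = Y | (((~(X & Z)) ^ Z) | (Y | ((~(X & Z)) ^ Z)))
At X=1, Y=0, Z=0: circuit gives 1, formula gives 0.

No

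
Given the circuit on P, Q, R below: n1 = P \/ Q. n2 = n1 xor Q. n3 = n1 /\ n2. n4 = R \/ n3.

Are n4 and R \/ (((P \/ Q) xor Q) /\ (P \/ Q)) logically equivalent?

Yes

n1 = P \/ Q
n2 = n1 xor Q = (P \/ Q) xor Q
n3 = n1 /\ n2 = (P \/ Q) /\ ((P \/ Q) xor Q)
n4 = R \/ n3 = R \/ ((P \/ Q) /\ ((P \/ Q) xor Q))
At P=0, Q=0, R=0: circuit gives 0, formula gives 0.
At P=0, Q=0, R=1: circuit gives 1, formula gives 1.
Agrees on all 8 inputs.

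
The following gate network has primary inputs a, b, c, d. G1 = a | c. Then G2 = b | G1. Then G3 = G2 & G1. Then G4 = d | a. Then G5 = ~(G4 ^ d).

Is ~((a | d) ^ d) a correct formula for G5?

G4 = d | a
G5 = ~(G4 ^ d) = ~((d | a) ^ d)
At a=1, b=0, c=0, d=0: circuit gives 0, formula gives 0.
At a=0, b=0, c=0, d=0: circuit gives 1, formula gives 1.
Agrees on all 16 inputs.

Yes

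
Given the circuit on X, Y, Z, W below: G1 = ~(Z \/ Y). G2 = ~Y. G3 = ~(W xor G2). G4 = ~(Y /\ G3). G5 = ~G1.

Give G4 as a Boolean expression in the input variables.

~(Y /\ (~(W xor ~Y)))

G2 = ~Y
G3 = ~(W xor G2) = ~(W xor ~Y)
G4 = ~(Y /\ G3) = ~(Y /\ (~(W xor ~Y)))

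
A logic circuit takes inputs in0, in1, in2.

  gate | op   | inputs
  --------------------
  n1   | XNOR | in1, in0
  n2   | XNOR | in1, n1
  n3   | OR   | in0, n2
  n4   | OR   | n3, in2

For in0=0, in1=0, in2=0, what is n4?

0

n1 = 0 XNOR 0 = 1
n2 = 0 XNOR 1 = 0
n3 = 0 OR 0 = 0
n4 = 0 OR 0 = 0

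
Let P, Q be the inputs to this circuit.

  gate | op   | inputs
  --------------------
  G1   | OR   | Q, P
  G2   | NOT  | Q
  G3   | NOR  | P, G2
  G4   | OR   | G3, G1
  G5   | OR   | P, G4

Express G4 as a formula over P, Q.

G1 = Q OR P
G2 = NOT Q
G3 = P NOR G2 = P NOR NOT Q
G4 = G3 OR G1 = (P NOR NOT Q) OR (Q OR P)

(P NOR NOT Q) OR (Q OR P)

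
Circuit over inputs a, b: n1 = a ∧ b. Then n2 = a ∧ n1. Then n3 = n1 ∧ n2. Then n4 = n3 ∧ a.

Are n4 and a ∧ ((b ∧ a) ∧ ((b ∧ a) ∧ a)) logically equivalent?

n1 = a ∧ b
n2 = a ∧ n1 = a ∧ (a ∧ b)
n3 = n1 ∧ n2 = (a ∧ b) ∧ (a ∧ (a ∧ b))
n4 = n3 ∧ a = ((a ∧ b) ∧ (a ∧ (a ∧ b))) ∧ a
At a=0, b=0: circuit gives 0, formula gives 0.
At a=1, b=1: circuit gives 1, formula gives 1.
Agrees on all 4 inputs.

Yes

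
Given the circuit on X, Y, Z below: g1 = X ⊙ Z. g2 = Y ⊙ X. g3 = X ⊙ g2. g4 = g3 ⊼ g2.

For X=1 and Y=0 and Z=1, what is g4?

g2 = 0 ⊙ 1 = 0
g3 = 1 ⊙ 0 = 0
g4 = 0 ⊼ 0 = 1

1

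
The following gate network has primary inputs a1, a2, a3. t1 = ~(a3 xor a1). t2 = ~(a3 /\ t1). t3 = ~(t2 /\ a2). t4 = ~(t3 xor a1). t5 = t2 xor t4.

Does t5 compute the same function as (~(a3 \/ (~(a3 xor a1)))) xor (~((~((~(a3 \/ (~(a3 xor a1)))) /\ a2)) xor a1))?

No

t1 = ~(a3 xor a1)
t2 = ~(a3 /\ t1) = ~(a3 /\ (~(a3 xor a1)))
t3 = ~(t2 /\ a2) = ~((~(a3 /\ (~(a3 xor a1)))) /\ a2)
t4 = ~(t3 xor a1) = ~((~((~(a3 /\ (~(a3 xor a1)))) /\ a2)) xor a1)
t5 = t2 xor t4 = (~(a3 /\ (~(a3 xor a1)))) xor (~((~((~(a3 /\ (~(a3 xor a1)))) /\ a2)) xor a1))
At a1=0, a2=0, a3=0: circuit gives 1, formula gives 0.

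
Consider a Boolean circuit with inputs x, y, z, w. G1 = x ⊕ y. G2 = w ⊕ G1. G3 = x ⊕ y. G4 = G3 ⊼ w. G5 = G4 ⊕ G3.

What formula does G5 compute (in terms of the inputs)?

((x ⊕ y) ⊼ w) ⊕ (x ⊕ y)

G3 = x ⊕ y
G4 = G3 ⊼ w = (x ⊕ y) ⊼ w
G5 = G4 ⊕ G3 = ((x ⊕ y) ⊼ w) ⊕ (x ⊕ y)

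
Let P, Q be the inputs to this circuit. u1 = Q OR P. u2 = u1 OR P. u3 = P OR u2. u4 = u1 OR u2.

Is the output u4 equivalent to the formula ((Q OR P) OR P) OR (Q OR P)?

u1 = Q OR P
u2 = u1 OR P = (Q OR P) OR P
u4 = u1 OR u2 = (Q OR P) OR ((Q OR P) OR P)
At P=0, Q=0: circuit gives 0, formula gives 0.
At P=0, Q=1: circuit gives 1, formula gives 1.
Agrees on all 4 inputs.

Yes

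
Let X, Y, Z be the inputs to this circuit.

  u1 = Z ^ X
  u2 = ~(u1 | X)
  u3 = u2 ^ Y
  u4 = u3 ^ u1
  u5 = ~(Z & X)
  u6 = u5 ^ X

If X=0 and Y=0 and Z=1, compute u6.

1

u5 = ~(1 & 0) = 1
u6 = 1 ^ 0 = 1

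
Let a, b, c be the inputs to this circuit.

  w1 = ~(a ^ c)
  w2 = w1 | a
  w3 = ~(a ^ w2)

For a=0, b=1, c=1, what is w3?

w1 = ~(0 ^ 1) = 0
w2 = 0 | 0 = 0
w3 = ~(0 ^ 0) = 1

1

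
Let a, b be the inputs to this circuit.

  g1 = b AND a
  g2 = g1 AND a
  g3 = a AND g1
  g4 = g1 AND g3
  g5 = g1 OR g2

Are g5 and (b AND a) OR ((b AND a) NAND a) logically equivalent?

g1 = b AND a
g2 = g1 AND a = (b AND a) AND a
g5 = g1 OR g2 = (b AND a) OR ((b AND a) AND a)
At a=0, b=0: circuit gives 0, formula gives 1.

No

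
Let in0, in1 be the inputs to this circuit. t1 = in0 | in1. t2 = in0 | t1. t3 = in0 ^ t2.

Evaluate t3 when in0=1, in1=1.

0

t1 = 1 | 1 = 1
t2 = 1 | 1 = 1
t3 = 1 ^ 1 = 0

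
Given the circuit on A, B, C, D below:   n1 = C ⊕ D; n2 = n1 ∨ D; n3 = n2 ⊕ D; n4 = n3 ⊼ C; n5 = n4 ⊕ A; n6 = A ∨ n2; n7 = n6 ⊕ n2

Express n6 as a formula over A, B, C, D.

A ∨ ((C ⊕ D) ∨ D)

n1 = C ⊕ D
n2 = n1 ∨ D = (C ⊕ D) ∨ D
n6 = A ∨ n2 = A ∨ ((C ⊕ D) ∨ D)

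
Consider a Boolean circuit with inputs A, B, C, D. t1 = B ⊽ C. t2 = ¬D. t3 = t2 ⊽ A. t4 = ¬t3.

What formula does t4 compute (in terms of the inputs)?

¬(¬D ⊽ A)

t2 = ¬D
t3 = t2 ⊽ A = ¬D ⊽ A
t4 = ¬t3 = ¬(¬D ⊽ A)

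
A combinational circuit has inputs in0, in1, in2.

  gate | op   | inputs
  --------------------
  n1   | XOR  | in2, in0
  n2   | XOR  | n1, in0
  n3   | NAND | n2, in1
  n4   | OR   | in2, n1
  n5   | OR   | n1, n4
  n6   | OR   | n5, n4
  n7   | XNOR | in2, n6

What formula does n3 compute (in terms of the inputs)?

((in2 XOR in0) XOR in0) NAND in1

n1 = in2 XOR in0
n2 = n1 XOR in0 = (in2 XOR in0) XOR in0
n3 = n2 NAND in1 = ((in2 XOR in0) XOR in0) NAND in1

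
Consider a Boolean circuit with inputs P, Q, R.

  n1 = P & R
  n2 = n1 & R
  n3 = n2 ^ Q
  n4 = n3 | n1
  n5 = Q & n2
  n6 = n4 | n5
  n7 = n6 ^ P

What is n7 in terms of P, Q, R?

(((((P & R) & R) ^ Q) | (P & R)) | (Q & ((P & R) & R))) ^ P

n1 = P & R
n2 = n1 & R = (P & R) & R
n3 = n2 ^ Q = ((P & R) & R) ^ Q
n4 = n3 | n1 = (((P & R) & R) ^ Q) | (P & R)
n5 = Q & n2 = Q & ((P & R) & R)
n6 = n4 | n5 = ((((P & R) & R) ^ Q) | (P & R)) | (Q & ((P & R) & R))
n7 = n6 ^ P = (((((P & R) & R) ^ Q) | (P & R)) | (Q & ((P & R) & R))) ^ P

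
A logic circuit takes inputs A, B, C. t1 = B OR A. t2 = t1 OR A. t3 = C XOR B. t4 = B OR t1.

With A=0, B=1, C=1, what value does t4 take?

t1 = 1 OR 0 = 1
t4 = 1 OR 1 = 1

1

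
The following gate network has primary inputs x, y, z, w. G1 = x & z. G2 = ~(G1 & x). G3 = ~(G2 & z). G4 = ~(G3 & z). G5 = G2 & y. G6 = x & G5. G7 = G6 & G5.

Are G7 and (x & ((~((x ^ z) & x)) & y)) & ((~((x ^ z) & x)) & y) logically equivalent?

G1 = x & z
G2 = ~(G1 & x) = ~((x & z) & x)
G5 = G2 & y = (~((x & z) & x)) & y
G6 = x & G5 = x & ((~((x & z) & x)) & y)
G7 = G6 & G5 = (x & ((~((x & z) & x)) & y)) & ((~((x & z) & x)) & y)
At x=1, y=1, z=0, w=0: circuit gives 1, formula gives 0.

No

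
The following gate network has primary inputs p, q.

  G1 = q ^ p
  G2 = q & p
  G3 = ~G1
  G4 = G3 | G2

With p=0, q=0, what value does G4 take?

G1 = 0 ^ 0 = 0
G2 = 0 & 0 = 0
G3 = ~0 = 1
G4 = 1 | 0 = 1

1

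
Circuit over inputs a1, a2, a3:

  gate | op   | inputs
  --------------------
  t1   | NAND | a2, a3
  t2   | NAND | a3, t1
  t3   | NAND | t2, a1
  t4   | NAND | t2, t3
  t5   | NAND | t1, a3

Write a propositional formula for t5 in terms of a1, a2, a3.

(a2 NAND a3) NAND a3

t1 = a2 NAND a3
t5 = t1 NAND a3 = (a2 NAND a3) NAND a3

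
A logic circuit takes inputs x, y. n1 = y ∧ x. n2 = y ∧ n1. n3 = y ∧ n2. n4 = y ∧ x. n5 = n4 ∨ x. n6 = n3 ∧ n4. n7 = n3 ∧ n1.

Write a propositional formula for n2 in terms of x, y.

y ∧ (y ∧ x)

n1 = y ∧ x
n2 = y ∧ n1 = y ∧ (y ∧ x)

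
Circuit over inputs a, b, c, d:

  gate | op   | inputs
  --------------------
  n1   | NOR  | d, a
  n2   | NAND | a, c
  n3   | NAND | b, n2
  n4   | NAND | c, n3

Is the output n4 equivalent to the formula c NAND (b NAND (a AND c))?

No

n2 = a NAND c
n3 = b NAND n2 = b NAND (a NAND c)
n4 = c NAND n3 = c NAND (b NAND (a NAND c))
At a=0, b=1, c=1, d=0: circuit gives 1, formula gives 0.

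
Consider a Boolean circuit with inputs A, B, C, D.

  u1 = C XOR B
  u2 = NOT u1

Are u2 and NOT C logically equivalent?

u1 = C XOR B
u2 = NOT u1 = NOT (C XOR B)
At A=0, B=1, C=0, D=0: circuit gives 0, formula gives 1.

No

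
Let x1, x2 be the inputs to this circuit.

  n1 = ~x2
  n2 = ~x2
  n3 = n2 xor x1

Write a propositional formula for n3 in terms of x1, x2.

~x2 xor x1

n2 = ~x2
n3 = n2 xor x1 = ~x2 xor x1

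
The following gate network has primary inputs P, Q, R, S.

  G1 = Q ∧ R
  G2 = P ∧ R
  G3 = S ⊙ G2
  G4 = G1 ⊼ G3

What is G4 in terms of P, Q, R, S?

(Q ∧ R) ⊼ (S ⊙ (P ∧ R))

G1 = Q ∧ R
G2 = P ∧ R
G3 = S ⊙ G2 = S ⊙ (P ∧ R)
G4 = G1 ⊼ G3 = (Q ∧ R) ⊼ (S ⊙ (P ∧ R))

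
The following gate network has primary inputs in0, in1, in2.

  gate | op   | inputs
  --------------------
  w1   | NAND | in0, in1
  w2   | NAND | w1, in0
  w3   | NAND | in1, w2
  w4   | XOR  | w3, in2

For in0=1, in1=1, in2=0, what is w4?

w1 = 1 NAND 1 = 0
w2 = 0 NAND 1 = 1
w3 = 1 NAND 1 = 0
w4 = 0 XOR 0 = 0

0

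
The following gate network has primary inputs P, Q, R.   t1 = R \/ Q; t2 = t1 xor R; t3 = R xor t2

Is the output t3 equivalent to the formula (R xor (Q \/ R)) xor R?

Yes

t1 = R \/ Q
t2 = t1 xor R = (R \/ Q) xor R
t3 = R xor t2 = R xor ((R \/ Q) xor R)
At P=0, Q=0, R=0: circuit gives 0, formula gives 0.
At P=0, Q=0, R=1: circuit gives 1, formula gives 1.
Agrees on all 8 inputs.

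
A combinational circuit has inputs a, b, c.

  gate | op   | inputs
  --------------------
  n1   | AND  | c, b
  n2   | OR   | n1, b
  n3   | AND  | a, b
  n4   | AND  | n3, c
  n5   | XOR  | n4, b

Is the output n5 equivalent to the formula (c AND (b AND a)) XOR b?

Yes

n3 = a AND b
n4 = n3 AND c = (a AND b) AND c
n5 = n4 XOR b = ((a AND b) AND c) XOR b
At a=0, b=0, c=0: circuit gives 0, formula gives 0.
At a=0, b=1, c=0: circuit gives 1, formula gives 1.
Agrees on all 8 inputs.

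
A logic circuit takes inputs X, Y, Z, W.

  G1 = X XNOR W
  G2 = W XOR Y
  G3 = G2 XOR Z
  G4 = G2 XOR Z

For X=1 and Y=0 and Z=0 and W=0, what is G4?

G2 = 0 XOR 0 = 0
G4 = 0 XOR 0 = 0

0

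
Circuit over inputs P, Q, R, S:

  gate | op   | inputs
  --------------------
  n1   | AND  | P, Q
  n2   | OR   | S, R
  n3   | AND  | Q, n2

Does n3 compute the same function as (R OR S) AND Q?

Yes

n2 = S OR R
n3 = Q AND n2 = Q AND (S OR R)
At P=0, Q=0, R=0, S=0: circuit gives 0, formula gives 0.
At P=0, Q=1, R=0, S=1: circuit gives 1, formula gives 1.
Agrees on all 16 inputs.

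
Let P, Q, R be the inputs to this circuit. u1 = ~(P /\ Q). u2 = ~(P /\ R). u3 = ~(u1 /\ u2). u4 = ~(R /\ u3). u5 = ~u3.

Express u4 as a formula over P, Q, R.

~(R /\ (~((~(P /\ Q)) /\ (~(P /\ R)))))

u1 = ~(P /\ Q)
u2 = ~(P /\ R)
u3 = ~(u1 /\ u2) = ~((~(P /\ Q)) /\ (~(P /\ R)))
u4 = ~(R /\ u3) = ~(R /\ (~((~(P /\ Q)) /\ (~(P /\ R)))))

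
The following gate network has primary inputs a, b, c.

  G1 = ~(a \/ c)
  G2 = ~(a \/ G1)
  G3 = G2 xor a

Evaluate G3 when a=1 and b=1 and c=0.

G1 = ~(1 \/ 0) = 0
G2 = ~(1 \/ 0) = 0
G3 = 0 xor 1 = 1

1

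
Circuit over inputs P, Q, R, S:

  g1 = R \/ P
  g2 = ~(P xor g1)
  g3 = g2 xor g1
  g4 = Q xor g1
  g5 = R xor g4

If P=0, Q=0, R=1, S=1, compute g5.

g1 = 1 \/ 0 = 1
g4 = 0 xor 1 = 1
g5 = 1 xor 1 = 0

0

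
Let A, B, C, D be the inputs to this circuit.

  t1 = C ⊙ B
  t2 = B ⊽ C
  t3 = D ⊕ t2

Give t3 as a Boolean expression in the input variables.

D ⊕ (B ⊽ C)

t2 = B ⊽ C
t3 = D ⊕ t2 = D ⊕ (B ⊽ C)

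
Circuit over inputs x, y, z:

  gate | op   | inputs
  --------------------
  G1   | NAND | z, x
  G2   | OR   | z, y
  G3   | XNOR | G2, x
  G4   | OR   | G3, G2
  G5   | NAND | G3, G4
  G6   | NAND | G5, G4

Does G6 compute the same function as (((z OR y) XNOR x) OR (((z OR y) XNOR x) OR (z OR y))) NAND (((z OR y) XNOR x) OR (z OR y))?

G2 = z OR y
G3 = G2 XNOR x = (z OR y) XNOR x
G4 = G3 OR G2 = ((z OR y) XNOR x) OR (z OR y)
G5 = G3 NAND G4 = ((z OR y) XNOR x) NAND (((z OR y) XNOR x) OR (z OR y))
G6 = G5 NAND G4 = (((z OR y) XNOR x) NAND (((z OR y) XNOR x) OR (z OR y))) NAND (((z OR y) XNOR x) OR (z OR y))
At x=0, y=0, z=0: circuit gives 1, formula gives 0.

No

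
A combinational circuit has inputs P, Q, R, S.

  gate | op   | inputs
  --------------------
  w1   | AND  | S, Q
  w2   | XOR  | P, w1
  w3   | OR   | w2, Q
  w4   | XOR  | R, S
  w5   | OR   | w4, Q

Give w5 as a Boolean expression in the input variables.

w4 = R XOR S
w5 = w4 OR Q = (R XOR S) OR Q

(R XOR S) OR Q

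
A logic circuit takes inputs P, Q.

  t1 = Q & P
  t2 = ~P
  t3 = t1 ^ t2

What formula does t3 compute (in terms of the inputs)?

t1 = Q & P
t2 = ~P
t3 = t1 ^ t2 = (Q & P) ^ ~P

(Q & P) ^ ~P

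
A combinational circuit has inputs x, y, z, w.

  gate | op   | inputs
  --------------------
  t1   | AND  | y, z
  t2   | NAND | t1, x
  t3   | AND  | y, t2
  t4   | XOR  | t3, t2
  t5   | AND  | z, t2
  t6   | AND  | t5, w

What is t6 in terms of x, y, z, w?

(z AND ((y AND z) NAND x)) AND w

t1 = y AND z
t2 = t1 NAND x = (y AND z) NAND x
t5 = z AND t2 = z AND ((y AND z) NAND x)
t6 = t5 AND w = (z AND ((y AND z) NAND x)) AND w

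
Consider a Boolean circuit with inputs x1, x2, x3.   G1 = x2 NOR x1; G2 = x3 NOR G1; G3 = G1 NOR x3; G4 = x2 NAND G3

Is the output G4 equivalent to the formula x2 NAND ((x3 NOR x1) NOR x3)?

No

G1 = x2 NOR x1
G3 = G1 NOR x3 = (x2 NOR x1) NOR x3
G4 = x2 NAND G3 = x2 NAND ((x2 NOR x1) NOR x3)
At x1=0, x2=1, x3=0: circuit gives 0, formula gives 1.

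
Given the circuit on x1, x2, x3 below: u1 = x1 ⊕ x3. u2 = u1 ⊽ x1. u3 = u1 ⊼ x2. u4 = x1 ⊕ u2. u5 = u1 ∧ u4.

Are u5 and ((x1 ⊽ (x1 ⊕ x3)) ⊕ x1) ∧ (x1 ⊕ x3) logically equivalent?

u1 = x1 ⊕ x3
u2 = u1 ⊽ x1 = (x1 ⊕ x3) ⊽ x1
u4 = x1 ⊕ u2 = x1 ⊕ ((x1 ⊕ x3) ⊽ x1)
u5 = u1 ∧ u4 = (x1 ⊕ x3) ∧ (x1 ⊕ ((x1 ⊕ x3) ⊽ x1))
At x1=0, x2=0, x3=0: circuit gives 0, formula gives 0.
At x1=1, x2=0, x3=0: circuit gives 1, formula gives 1.
Agrees on all 8 inputs.

Yes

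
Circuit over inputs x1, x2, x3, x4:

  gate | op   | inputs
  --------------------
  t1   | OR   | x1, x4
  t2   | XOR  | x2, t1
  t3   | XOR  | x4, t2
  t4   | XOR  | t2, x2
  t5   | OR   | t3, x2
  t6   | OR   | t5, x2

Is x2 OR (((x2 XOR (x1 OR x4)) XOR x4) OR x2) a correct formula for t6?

t1 = x1 OR x4
t2 = x2 XOR t1 = x2 XOR (x1 OR x4)
t3 = x4 XOR t2 = x4 XOR (x2 XOR (x1 OR x4))
t5 = t3 OR x2 = (x4 XOR (x2 XOR (x1 OR x4))) OR x2
t6 = t5 OR x2 = ((x4 XOR (x2 XOR (x1 OR x4))) OR x2) OR x2
At x1=0, x2=0, x3=0, x4=0: circuit gives 0, formula gives 0.
At x1=0, x2=1, x3=0, x4=0: circuit gives 1, formula gives 1.
Agrees on all 16 inputs.

Yes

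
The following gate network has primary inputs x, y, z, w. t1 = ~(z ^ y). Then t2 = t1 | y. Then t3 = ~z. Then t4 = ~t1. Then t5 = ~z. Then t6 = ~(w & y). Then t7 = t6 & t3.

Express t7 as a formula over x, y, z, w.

(~(w & y)) & ~z

t3 = ~z
t6 = ~(w & y)
t7 = t6 & t3 = (~(w & y)) & ~z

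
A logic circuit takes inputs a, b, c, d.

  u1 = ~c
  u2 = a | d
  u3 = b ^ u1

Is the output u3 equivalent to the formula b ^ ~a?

No

u1 = ~c
u3 = b ^ u1 = b ^ ~c
At a=0, b=0, c=1, d=0: circuit gives 0, formula gives 1.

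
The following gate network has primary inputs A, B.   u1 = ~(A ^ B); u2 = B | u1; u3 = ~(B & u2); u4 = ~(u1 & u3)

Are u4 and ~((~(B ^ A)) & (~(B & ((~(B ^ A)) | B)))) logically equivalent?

Yes

u1 = ~(A ^ B)
u2 = B | u1 = B | (~(A ^ B))
u3 = ~(B & u2) = ~(B & (B | (~(A ^ B))))
u4 = ~(u1 & u3) = ~((~(A ^ B)) & (~(B & (B | (~(A ^ B))))))
At A=0, B=0: circuit gives 0, formula gives 0.
At A=0, B=1: circuit gives 1, formula gives 1.
Agrees on all 4 inputs.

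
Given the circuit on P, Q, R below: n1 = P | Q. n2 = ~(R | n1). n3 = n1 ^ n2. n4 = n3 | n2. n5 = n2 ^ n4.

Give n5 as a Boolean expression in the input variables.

n1 = P | Q
n2 = ~(R | n1) = ~(R | (P | Q))
n3 = n1 ^ n2 = (P | Q) ^ (~(R | (P | Q)))
n4 = n3 | n2 = ((P | Q) ^ (~(R | (P | Q)))) | (~(R | (P | Q)))
n5 = n2 ^ n4 = (~(R | (P | Q))) ^ (((P | Q) ^ (~(R | (P | Q)))) | (~(R | (P | Q))))

(~(R | (P | Q))) ^ (((P | Q) ^ (~(R | (P | Q)))) | (~(R | (P | Q))))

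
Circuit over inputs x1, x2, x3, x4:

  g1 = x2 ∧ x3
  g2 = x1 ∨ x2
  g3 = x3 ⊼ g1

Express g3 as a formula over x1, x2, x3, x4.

g1 = x2 ∧ x3
g3 = x3 ⊼ g1 = x3 ⊼ (x2 ∧ x3)

x3 ⊼ (x2 ∧ x3)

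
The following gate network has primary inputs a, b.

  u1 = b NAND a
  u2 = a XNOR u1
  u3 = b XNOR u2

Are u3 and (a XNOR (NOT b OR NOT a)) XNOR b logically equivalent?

Yes

u1 = b NAND a
u2 = a XNOR u1 = a XNOR (b NAND a)
u3 = b XNOR u2 = b XNOR (a XNOR (b NAND a))
At a=0, b=1: circuit gives 0, formula gives 0.
At a=0, b=0: circuit gives 1, formula gives 1.
Agrees on all 4 inputs.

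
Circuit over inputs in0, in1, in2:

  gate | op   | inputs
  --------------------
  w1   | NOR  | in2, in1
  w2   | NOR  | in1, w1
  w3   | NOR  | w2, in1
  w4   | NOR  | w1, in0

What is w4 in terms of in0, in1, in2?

(in2 NOR in1) NOR in0

w1 = in2 NOR in1
w4 = w1 NOR in0 = (in2 NOR in1) NOR in0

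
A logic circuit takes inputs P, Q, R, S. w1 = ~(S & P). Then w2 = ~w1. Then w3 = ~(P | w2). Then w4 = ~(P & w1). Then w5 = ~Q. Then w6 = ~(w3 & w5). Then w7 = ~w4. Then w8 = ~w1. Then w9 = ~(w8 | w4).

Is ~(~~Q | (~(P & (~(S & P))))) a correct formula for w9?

No

w1 = ~(S & P)
w4 = ~(P & w1) = ~(P & (~(S & P)))
w8 = ~w1 = ~(~(S & P))
w9 = ~(w8 | w4) = ~(~(~(S & P)) | (~(P & (~(S & P)))))
At P=1, Q=1, R=0, S=0: circuit gives 1, formula gives 0.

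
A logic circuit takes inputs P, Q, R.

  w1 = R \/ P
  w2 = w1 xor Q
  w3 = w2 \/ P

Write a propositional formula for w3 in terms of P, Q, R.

((R \/ P) xor Q) \/ P

w1 = R \/ P
w2 = w1 xor Q = (R \/ P) xor Q
w3 = w2 \/ P = ((R \/ P) xor Q) \/ P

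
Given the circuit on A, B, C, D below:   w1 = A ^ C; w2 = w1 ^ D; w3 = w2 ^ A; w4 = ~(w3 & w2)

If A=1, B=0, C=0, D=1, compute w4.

w1 = 1 ^ 0 = 1
w2 = 1 ^ 1 = 0
w3 = 0 ^ 1 = 1
w4 = ~(1 & 0) = 1

1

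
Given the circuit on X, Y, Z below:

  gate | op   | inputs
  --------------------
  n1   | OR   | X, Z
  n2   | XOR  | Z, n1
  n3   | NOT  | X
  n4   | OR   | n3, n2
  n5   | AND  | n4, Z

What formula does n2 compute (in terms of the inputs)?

Z XOR (X OR Z)

n1 = X OR Z
n2 = Z XOR n1 = Z XOR (X OR Z)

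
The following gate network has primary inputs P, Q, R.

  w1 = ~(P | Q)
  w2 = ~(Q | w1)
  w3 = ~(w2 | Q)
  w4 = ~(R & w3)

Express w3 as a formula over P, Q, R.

~((~(Q | (~(P | Q)))) | Q)

w1 = ~(P | Q)
w2 = ~(Q | w1) = ~(Q | (~(P | Q)))
w3 = ~(w2 | Q) = ~((~(Q | (~(P | Q)))) | Q)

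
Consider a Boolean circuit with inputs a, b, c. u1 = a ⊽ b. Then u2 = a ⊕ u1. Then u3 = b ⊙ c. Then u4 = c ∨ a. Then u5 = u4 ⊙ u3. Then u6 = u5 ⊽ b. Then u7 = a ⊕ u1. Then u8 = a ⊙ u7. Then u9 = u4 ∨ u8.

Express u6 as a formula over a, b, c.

((c ∨ a) ⊙ (b ⊙ c)) ⊽ b

u3 = b ⊙ c
u4 = c ∨ a
u5 = u4 ⊙ u3 = (c ∨ a) ⊙ (b ⊙ c)
u6 = u5 ⊽ b = ((c ∨ a) ⊙ (b ⊙ c)) ⊽ b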